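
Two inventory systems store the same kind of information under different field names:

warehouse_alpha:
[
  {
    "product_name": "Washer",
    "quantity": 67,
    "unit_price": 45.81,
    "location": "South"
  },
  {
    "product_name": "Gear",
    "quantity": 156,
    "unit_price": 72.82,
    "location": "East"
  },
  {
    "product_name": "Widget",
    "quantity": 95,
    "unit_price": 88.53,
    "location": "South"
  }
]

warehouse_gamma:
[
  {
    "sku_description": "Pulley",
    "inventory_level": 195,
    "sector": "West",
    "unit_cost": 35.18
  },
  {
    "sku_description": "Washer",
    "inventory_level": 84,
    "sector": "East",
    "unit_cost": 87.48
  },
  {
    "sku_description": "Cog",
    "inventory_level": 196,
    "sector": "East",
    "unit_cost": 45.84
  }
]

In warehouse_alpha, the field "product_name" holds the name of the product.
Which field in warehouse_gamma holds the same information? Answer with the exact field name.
sku_description

In warehouse_alpha, "product_name" holds the name of the product.
The fields in warehouse_gamma are: "sku_description", "inventory_level", "sector", "unit_cost".
"sku_description" is the match: the name refers to the same concept and its values are product-name strings (e.g. 'Cog', 'Pulley').
The other fields ("inventory_level", "sector", "unit_cost") hold different kinds of data.

So "product_name" in warehouse_alpha corresponds to "sku_description" in warehouse_gamma.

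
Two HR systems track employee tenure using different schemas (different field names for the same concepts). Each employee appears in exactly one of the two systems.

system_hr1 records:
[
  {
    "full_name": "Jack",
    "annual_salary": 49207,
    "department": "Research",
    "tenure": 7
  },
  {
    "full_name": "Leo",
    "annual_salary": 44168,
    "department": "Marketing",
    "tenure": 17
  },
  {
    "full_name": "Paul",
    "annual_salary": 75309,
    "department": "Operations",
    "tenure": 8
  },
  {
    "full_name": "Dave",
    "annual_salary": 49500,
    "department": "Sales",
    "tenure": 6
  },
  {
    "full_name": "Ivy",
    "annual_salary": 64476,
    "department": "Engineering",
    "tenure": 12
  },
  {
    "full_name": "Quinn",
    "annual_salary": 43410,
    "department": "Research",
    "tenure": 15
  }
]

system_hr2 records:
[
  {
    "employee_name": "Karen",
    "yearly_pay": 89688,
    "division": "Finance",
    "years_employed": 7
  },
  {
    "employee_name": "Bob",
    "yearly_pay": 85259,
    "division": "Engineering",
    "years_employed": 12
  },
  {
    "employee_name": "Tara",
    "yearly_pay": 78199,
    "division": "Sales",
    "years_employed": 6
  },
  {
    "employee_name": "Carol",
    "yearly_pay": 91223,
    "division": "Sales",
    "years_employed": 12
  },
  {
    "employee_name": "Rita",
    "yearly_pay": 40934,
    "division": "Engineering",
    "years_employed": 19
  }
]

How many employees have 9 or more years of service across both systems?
6

Reconcile schemas: "tenure" (system_hr1) = "years_employed" (system_hr2) = years of service

From system_hr1: 3 employees with >= 9 years
From system_hr2: 3 employees with >= 9 years

Total: 3 + 3 = 6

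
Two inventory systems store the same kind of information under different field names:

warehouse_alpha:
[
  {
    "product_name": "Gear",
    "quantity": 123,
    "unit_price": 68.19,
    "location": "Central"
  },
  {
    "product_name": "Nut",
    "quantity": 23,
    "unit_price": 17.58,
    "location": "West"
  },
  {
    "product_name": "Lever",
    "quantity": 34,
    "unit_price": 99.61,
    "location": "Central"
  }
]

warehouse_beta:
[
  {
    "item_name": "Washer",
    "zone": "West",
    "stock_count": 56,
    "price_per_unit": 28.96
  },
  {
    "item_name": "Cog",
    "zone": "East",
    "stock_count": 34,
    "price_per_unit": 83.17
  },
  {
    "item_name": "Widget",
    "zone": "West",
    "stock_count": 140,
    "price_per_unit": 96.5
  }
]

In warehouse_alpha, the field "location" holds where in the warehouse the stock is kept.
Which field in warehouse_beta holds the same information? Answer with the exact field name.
zone

In warehouse_alpha, "location" holds where in the warehouse the stock is kept.
The fields in warehouse_beta are: "item_name", "zone", "stock_count", "price_per_unit".
"zone" is the match: the name refers to the same concept and its values are area labels (e.g. 'East', 'West').
The other fields ("item_name", "stock_count", "price_per_unit") hold different kinds of data.

So "location" in warehouse_alpha corresponds to "zone" in warehouse_beta.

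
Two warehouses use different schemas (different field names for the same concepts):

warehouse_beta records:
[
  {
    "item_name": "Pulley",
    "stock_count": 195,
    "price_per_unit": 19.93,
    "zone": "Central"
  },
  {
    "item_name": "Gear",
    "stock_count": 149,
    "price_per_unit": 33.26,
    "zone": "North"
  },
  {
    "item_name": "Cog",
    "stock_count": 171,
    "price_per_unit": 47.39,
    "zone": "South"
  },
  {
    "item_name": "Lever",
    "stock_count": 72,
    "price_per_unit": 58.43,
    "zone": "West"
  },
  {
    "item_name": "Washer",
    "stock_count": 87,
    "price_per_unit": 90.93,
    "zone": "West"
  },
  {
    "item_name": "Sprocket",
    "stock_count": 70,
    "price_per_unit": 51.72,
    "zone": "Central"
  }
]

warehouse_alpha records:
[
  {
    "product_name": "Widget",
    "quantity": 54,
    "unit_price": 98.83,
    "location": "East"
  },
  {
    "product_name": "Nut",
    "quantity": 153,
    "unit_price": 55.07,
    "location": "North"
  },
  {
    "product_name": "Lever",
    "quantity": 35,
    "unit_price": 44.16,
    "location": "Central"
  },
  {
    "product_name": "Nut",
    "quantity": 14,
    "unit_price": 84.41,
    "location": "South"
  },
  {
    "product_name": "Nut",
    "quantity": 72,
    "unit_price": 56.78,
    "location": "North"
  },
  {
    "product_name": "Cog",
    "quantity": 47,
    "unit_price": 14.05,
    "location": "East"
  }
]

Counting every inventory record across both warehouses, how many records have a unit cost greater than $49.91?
7

Schema mapping: "price_per_unit" (warehouse_beta) = "unit_price" (warehouse_alpha) = unit cost

Records > $49.91 in warehouse_beta: 3
Records > $49.91 in warehouse_alpha: 4

Total count: 3 + 4 = 7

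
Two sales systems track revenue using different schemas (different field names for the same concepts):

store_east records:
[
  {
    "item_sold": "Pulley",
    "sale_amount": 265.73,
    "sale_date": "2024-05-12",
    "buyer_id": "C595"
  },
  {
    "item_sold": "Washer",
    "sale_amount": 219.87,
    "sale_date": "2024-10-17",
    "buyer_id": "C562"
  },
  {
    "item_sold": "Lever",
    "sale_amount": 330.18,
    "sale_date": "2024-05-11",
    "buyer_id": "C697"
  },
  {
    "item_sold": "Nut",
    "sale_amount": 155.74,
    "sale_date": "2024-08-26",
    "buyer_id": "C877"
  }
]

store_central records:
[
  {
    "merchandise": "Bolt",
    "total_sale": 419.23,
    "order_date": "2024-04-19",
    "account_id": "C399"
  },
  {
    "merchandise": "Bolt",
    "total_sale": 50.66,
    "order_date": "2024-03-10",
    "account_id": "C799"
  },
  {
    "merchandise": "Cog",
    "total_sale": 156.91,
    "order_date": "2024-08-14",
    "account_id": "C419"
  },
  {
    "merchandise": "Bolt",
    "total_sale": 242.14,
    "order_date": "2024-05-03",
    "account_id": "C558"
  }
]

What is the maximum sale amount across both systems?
419.23

Reconcile: "sale_amount" (store_east) = "total_sale" (store_central) = sale amount

Maximum in store_east: 330.18
Maximum in store_central: 419.23

Overall maximum: max(330.18, 419.23) = 419.23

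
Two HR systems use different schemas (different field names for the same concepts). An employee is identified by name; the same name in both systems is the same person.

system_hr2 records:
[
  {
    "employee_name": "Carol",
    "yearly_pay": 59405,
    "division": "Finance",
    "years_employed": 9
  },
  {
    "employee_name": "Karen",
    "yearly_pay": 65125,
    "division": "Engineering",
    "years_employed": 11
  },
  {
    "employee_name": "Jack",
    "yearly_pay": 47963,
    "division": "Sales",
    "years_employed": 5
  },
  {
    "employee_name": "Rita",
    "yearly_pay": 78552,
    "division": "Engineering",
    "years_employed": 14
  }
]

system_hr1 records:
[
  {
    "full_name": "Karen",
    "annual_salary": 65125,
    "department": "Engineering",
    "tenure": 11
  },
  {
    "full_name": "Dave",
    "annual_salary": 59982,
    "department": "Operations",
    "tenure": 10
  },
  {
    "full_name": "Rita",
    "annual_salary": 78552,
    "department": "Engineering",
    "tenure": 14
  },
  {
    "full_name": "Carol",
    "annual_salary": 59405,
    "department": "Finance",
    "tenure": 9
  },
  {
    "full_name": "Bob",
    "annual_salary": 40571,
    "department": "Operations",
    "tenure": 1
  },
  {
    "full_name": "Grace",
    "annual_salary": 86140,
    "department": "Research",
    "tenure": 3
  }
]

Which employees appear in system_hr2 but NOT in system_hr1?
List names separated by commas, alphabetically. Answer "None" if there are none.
Jack

Schema mapping: "employee_name" (system_hr2) = "full_name" (system_hr1) = employee name

Names in system_hr2: ['Carol', 'Jack', 'Karen', 'Rita']
Names in system_hr1: ['Bob', 'Carol', 'Dave', 'Grace', 'Karen', 'Rita']

In system_hr2 but not system_hr1: ['Jack']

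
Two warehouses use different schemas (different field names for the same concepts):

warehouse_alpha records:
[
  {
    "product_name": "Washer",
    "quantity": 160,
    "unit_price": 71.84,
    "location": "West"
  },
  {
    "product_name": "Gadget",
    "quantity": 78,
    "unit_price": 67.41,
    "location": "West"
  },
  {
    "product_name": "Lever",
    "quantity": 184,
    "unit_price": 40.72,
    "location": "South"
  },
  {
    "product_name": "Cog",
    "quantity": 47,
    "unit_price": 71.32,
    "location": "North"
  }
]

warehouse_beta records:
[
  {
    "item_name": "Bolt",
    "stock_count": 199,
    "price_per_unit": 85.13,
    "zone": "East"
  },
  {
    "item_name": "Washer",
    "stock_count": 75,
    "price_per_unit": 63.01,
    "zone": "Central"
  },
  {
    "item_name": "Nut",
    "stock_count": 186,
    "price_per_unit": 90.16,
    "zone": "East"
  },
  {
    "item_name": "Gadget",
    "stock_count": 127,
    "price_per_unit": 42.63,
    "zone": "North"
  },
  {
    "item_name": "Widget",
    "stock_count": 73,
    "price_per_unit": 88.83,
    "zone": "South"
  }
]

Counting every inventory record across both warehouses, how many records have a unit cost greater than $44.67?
7

Schema mapping: "unit_price" (warehouse_alpha) = "price_per_unit" (warehouse_beta) = unit cost

Records > $44.67 in warehouse_alpha: 3
Records > $44.67 in warehouse_beta: 4

Total count: 3 + 4 = 7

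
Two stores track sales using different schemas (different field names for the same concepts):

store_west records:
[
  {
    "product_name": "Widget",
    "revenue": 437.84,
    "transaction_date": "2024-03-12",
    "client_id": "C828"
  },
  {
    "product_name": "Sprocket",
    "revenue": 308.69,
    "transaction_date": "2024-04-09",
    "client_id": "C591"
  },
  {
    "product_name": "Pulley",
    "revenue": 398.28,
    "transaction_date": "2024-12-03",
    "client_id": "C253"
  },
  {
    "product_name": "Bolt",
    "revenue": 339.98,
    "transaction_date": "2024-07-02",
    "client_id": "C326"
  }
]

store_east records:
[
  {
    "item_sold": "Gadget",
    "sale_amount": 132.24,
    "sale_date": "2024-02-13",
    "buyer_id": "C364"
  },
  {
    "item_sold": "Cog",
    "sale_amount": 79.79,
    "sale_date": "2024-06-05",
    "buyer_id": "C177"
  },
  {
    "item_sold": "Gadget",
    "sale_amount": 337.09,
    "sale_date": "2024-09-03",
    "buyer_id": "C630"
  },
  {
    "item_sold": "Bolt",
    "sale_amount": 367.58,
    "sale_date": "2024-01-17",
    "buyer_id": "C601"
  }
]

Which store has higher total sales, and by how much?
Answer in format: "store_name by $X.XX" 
store_west by $568.09

Schema mapping: "revenue" (store_west) = "sale_amount" (store_east) = sale amount

Total for store_west: 1484.79
Total for store_east: 916.70

Difference: |1484.79 - 916.70| = 568.09
store_west has higher sales by $568.09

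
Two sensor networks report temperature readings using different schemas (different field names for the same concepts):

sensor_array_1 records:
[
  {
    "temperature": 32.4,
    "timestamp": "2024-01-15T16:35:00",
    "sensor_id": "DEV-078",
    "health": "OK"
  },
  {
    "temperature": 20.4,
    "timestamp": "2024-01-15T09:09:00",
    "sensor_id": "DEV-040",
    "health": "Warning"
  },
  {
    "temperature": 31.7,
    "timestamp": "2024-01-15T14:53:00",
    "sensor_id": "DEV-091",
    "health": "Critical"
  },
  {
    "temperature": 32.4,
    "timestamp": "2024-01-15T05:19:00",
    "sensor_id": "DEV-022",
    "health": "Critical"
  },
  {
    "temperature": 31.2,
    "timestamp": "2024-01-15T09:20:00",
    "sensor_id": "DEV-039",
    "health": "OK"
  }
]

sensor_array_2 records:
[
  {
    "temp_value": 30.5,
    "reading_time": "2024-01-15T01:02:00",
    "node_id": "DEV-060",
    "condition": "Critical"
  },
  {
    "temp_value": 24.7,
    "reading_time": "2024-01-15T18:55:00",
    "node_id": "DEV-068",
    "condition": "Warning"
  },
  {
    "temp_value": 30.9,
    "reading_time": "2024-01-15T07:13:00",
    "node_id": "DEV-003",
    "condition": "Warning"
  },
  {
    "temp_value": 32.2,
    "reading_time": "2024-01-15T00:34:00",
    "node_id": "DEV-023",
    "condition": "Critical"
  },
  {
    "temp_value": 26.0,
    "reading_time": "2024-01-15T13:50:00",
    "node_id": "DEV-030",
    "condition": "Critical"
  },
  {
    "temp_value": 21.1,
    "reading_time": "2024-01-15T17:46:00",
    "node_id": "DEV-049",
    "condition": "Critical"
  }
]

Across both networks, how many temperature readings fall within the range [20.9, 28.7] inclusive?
3

Schema mapping: "temperature" (sensor_array_1) = "temp_value" (sensor_array_2) = temperature

Readings in [20.9, 28.7] from sensor_array_1: 0
Readings in [20.9, 28.7] from sensor_array_2: 3

Total count: 0 + 3 = 3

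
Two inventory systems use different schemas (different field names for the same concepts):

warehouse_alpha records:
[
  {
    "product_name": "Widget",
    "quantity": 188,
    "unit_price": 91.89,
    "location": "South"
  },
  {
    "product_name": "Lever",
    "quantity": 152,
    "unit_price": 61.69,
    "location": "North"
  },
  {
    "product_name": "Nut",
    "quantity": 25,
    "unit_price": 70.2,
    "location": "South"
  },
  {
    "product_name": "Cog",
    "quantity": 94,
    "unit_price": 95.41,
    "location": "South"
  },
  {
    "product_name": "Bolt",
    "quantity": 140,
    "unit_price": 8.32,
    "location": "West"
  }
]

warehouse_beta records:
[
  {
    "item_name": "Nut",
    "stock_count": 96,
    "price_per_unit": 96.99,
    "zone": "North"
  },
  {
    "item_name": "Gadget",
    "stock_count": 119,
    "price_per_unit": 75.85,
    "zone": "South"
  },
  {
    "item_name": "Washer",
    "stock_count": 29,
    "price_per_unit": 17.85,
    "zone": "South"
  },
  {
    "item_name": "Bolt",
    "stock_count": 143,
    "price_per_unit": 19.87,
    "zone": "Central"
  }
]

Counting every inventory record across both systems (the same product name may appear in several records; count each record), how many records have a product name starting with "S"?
0

Schema mapping: "product_name" (warehouse_alpha) = "item_name" (warehouse_beta) = product name

Records with product name starting with "S" in warehouse_alpha: 0
Records with product name starting with "S" in warehouse_beta: 0

Total: 0 + 0 = 0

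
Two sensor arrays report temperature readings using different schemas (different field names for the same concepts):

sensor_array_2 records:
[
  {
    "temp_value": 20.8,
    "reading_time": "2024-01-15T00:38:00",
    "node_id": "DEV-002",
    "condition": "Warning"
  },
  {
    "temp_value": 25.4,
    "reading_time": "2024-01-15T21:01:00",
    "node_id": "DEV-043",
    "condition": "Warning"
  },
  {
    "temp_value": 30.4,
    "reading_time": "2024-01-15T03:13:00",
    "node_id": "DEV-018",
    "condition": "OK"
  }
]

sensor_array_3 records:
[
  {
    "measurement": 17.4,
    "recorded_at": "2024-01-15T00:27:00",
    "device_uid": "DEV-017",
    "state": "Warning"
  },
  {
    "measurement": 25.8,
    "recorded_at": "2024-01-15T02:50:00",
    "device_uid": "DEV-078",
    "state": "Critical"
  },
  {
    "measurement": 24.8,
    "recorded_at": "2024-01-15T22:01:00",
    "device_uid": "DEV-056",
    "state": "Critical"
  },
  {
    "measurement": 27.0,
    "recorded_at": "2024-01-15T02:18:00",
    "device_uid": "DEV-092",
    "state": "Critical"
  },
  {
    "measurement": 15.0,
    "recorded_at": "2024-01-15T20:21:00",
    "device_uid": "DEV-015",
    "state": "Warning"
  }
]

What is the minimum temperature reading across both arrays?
15.0

Schema mapping: "temp_value" (sensor_array_2) = "measurement" (sensor_array_3) = temperature reading

Minimum in sensor_array_2: 20.8
Minimum in sensor_array_3: 15.0

Overall minimum: min(20.8, 15.0) = 15.0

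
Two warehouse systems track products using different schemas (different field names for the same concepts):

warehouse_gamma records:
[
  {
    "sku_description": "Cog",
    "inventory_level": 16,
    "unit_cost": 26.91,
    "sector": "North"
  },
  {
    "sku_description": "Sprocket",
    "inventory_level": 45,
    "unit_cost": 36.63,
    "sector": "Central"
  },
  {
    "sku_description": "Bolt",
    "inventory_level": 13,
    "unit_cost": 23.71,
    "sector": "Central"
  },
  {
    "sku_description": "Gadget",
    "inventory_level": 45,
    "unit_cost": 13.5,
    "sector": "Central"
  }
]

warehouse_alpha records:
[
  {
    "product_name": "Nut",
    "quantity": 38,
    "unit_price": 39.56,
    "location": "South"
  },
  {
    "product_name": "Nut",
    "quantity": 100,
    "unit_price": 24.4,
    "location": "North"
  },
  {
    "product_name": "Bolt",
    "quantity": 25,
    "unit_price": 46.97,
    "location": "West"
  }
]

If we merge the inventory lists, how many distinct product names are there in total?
5

Schema mapping: "sku_description" (warehouse_gamma) = "product_name" (warehouse_alpha) = product name

Products in warehouse_gamma: ['Bolt', 'Cog', 'Gadget', 'Sprocket']
Products in warehouse_alpha: ['Bolt', 'Nut']

Union (unique products): ['Bolt', 'Cog', 'Gadget', 'Nut', 'Sprocket']
Count: 5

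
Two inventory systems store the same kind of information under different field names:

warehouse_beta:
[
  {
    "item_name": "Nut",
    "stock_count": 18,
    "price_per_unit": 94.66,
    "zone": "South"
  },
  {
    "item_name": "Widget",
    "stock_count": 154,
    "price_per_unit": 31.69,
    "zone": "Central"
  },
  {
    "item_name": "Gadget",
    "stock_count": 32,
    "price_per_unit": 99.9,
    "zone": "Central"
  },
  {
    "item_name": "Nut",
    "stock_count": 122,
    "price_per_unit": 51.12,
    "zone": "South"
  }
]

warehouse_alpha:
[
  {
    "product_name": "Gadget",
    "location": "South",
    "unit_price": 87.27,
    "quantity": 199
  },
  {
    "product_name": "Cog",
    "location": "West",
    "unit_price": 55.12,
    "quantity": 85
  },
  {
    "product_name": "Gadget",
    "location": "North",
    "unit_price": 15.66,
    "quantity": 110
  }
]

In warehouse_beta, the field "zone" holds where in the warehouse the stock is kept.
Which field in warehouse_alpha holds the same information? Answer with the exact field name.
location

In warehouse_beta, "zone" holds where in the warehouse the stock is kept.
The fields in warehouse_alpha are: "product_name", "location", "unit_price", "quantity".
"location" is the match: the name refers to the same concept and its values are area labels (e.g. 'North', 'South').
The other fields ("product_name", "unit_price", "quantity") hold different kinds of data.

So "zone" in warehouse_beta corresponds to "location" in warehouse_alpha.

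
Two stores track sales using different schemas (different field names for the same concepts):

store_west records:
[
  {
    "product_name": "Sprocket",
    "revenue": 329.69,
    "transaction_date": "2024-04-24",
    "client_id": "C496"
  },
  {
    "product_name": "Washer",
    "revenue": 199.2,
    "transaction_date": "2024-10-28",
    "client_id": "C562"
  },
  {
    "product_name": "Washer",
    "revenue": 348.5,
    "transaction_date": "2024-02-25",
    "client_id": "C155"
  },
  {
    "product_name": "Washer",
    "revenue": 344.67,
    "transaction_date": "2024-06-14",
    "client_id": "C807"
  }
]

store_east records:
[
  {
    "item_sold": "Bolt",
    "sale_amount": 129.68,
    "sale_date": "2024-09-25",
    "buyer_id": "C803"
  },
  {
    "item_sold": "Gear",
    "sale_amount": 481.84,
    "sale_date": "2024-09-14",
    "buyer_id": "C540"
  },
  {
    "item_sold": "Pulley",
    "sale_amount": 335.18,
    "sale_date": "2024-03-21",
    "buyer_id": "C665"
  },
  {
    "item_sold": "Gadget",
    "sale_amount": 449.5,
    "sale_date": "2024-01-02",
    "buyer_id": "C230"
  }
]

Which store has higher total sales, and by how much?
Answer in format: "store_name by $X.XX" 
store_east by $174.14

Schema mapping: "revenue" (store_west) = "sale_amount" (store_east) = sale amount

Total for store_west: 1222.06
Total for store_east: 1396.20

Difference: |1222.06 - 1396.20| = 174.14
store_east has higher sales by $174.14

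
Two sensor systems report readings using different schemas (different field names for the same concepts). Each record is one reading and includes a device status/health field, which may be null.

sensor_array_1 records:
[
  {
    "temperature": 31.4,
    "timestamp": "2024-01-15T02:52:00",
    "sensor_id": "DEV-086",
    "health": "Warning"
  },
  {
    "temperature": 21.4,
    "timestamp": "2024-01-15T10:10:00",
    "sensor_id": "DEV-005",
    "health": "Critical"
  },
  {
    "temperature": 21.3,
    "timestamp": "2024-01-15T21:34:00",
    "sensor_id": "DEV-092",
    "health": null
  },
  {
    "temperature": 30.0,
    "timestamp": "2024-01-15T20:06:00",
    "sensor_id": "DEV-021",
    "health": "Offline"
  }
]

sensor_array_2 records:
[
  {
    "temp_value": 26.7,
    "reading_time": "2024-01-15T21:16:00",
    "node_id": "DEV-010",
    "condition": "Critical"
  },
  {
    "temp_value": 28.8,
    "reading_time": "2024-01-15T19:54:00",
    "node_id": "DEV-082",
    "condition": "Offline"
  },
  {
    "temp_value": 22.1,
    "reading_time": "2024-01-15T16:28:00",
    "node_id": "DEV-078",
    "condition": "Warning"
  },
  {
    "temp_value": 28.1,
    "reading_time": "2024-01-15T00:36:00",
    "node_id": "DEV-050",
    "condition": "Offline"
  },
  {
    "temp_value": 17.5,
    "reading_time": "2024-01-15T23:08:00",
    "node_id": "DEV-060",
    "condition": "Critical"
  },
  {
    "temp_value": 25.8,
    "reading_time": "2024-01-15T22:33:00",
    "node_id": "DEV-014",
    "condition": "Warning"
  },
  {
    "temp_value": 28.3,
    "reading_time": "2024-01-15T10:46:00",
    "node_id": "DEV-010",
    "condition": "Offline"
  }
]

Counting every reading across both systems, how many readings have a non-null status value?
10

Schema mapping: "health" (sensor_array_1) = "condition" (sensor_array_2) = status

Non-null in sensor_array_1: 3
Non-null in sensor_array_2: 7

Total non-null: 3 + 7 = 10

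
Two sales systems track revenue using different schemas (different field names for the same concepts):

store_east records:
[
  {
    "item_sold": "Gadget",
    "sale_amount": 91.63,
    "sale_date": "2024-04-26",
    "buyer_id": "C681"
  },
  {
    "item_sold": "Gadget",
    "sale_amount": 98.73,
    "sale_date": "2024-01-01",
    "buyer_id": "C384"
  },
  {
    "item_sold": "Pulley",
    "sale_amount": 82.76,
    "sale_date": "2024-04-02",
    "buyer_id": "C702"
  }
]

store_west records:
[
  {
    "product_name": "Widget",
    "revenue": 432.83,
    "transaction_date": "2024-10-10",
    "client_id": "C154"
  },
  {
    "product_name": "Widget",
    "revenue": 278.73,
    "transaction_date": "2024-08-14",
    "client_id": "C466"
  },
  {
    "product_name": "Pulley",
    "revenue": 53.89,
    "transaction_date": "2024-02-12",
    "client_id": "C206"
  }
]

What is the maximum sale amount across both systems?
432.83

Reconcile: "sale_amount" (store_east) = "revenue" (store_west) = sale amount

Maximum in store_east: 98.73
Maximum in store_west: 432.83

Overall maximum: max(98.73, 432.83) = 432.83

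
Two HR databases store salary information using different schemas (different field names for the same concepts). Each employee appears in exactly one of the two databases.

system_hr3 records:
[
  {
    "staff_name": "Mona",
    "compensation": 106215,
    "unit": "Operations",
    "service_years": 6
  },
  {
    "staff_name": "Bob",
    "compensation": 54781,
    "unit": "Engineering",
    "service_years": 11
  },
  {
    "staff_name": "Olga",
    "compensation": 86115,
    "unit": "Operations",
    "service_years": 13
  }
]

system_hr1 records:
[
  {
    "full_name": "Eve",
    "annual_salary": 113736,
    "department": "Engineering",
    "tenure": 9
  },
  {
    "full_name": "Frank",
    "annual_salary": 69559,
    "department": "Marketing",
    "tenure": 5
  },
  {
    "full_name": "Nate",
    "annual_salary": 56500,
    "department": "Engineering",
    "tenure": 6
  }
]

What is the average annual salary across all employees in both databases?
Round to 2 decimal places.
81151.00

Schema mapping: "compensation" (system_hr3) = "annual_salary" (system_hr1) = annual salary

All salaries: [106215, 54781, 86115, 113736, 69559, 56500]
Sum: 486906
Count: 6
Average: 486906 / 6 = 81151.00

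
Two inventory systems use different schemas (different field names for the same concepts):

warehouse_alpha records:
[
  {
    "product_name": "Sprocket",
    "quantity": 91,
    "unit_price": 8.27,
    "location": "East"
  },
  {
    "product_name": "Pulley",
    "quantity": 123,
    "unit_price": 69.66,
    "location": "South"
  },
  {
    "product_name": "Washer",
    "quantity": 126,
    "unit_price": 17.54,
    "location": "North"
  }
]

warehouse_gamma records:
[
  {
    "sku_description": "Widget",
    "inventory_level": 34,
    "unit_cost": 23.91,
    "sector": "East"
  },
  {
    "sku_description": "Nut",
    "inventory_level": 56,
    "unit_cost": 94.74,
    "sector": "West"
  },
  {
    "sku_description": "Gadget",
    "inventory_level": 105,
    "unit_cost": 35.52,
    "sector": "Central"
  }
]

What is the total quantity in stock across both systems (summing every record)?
535

To reconcile these schemas, identify the field holding the quantity in stock in each system:
1. In warehouse_alpha it is "quantity"
2. In warehouse_gamma it is "inventory_level"

From warehouse_alpha: 91 + 123 + 126 = 340
From warehouse_gamma: 34 + 56 + 105 = 195

Total: 340 + 195 = 535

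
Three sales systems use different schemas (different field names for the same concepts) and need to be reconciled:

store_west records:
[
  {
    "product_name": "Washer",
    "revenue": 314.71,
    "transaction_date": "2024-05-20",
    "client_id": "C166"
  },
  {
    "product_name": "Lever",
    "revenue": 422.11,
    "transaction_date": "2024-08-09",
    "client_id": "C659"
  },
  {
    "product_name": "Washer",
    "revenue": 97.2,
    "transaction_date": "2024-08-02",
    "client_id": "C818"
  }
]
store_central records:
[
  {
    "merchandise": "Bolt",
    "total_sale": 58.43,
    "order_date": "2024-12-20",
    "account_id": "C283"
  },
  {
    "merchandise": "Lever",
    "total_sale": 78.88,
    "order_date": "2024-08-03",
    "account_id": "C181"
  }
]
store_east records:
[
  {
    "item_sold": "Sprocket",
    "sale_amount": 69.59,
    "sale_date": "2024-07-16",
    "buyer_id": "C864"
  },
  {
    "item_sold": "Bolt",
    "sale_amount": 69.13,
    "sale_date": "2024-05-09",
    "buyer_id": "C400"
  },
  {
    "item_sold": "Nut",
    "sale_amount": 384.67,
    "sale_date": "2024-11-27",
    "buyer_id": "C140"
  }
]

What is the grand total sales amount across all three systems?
1494.72

Schema reconciliation - all amount fields map to sale amount:

store_west (revenue): 834.02
store_central (total_sale): 137.31
store_east (sale_amount): 523.39

Grand total: 1494.72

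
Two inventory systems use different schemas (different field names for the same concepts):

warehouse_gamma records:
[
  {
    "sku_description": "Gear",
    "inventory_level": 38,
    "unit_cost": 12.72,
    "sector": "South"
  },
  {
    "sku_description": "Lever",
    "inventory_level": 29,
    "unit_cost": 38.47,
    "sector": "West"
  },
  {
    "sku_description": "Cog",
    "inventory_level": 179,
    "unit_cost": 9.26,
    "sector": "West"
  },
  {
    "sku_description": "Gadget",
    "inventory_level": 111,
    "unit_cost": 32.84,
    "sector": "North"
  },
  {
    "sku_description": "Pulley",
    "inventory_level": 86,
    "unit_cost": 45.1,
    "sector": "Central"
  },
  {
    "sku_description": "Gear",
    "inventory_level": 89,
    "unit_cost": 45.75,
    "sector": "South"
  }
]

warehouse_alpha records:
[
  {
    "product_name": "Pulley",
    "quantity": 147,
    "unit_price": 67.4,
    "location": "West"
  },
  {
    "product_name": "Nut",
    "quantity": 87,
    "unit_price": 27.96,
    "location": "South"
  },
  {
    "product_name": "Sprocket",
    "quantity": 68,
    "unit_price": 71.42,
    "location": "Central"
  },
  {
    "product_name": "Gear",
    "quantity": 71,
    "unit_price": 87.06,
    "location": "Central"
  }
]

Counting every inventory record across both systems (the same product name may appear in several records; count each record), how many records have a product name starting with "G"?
4

Schema mapping: "sku_description" (warehouse_gamma) = "product_name" (warehouse_alpha) = product name

Records with product name starting with "G" in warehouse_gamma: 3
Records with product name starting with "G" in warehouse_alpha: 1

Total: 3 + 1 = 4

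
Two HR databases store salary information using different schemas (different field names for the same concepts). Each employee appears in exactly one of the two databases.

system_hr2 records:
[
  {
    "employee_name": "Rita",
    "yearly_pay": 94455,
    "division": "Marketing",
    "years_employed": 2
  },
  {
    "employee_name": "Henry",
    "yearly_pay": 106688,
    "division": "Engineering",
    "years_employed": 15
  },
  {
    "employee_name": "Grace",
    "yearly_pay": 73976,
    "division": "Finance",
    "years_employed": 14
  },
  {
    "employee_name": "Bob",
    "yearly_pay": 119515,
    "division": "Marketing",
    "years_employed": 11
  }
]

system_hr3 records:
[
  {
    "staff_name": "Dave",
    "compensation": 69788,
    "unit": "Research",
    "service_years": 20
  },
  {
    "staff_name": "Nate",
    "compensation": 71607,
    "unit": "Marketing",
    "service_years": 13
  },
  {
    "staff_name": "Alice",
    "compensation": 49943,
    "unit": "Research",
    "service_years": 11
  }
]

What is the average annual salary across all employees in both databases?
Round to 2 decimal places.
83710.29

Schema mapping: "yearly_pay" (system_hr2) = "compensation" (system_hr3) = annual salary

All salaries: [94455, 106688, 73976, 119515, 69788, 71607, 49943]
Sum: 585972
Count: 7
Average: 585972 / 7 = 83710.29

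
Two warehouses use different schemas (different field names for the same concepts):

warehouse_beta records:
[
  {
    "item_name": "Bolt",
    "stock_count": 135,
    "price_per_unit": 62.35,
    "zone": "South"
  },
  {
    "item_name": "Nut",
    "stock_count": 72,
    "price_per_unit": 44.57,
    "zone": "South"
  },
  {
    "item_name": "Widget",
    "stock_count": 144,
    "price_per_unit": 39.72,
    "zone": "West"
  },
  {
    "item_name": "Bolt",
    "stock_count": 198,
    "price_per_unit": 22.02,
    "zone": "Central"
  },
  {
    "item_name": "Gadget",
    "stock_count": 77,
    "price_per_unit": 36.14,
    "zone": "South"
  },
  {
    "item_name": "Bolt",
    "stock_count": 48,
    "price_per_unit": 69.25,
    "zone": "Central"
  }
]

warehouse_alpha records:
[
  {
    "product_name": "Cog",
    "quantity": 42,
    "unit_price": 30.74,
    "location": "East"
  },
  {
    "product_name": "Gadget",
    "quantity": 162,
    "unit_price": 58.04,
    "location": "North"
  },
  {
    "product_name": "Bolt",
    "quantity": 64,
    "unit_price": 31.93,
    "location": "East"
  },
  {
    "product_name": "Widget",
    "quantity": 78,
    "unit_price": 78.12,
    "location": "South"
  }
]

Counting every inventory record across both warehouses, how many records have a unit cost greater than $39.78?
5

Schema mapping: "price_per_unit" (warehouse_beta) = "unit_price" (warehouse_alpha) = unit cost

Records > $39.78 in warehouse_beta: 3
Records > $39.78 in warehouse_alpha: 2

Total count: 3 + 2 = 5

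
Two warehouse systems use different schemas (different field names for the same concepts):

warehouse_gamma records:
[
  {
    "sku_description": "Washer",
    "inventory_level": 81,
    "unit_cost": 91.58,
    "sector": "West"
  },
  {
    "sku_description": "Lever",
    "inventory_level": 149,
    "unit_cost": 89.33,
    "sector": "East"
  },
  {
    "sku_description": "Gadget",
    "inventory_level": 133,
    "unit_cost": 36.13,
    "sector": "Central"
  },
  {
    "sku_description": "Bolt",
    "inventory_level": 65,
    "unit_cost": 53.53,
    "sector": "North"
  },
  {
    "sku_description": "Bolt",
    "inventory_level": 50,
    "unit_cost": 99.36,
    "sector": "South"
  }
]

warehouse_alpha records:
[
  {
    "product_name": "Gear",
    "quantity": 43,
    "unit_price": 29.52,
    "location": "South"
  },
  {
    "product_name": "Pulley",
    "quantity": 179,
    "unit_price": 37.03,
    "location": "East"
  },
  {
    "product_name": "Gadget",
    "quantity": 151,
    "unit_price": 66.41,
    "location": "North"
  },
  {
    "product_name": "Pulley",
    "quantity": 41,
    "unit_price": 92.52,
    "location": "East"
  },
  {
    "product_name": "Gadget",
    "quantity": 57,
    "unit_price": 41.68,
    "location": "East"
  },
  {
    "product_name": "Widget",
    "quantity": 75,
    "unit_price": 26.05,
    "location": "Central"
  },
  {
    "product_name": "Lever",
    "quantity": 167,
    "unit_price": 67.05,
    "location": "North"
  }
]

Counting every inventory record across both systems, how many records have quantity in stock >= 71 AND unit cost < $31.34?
1

Schema mappings:
- "inventory_level" (warehouse_gamma) = "quantity" (warehouse_alpha) = quantity
- "unit_cost" (warehouse_gamma) = "unit_price" (warehouse_alpha) = unit cost

Records meeting both conditions in warehouse_gamma: 0
Records meeting both conditions in warehouse_alpha: 1

Total: 0 + 1 = 1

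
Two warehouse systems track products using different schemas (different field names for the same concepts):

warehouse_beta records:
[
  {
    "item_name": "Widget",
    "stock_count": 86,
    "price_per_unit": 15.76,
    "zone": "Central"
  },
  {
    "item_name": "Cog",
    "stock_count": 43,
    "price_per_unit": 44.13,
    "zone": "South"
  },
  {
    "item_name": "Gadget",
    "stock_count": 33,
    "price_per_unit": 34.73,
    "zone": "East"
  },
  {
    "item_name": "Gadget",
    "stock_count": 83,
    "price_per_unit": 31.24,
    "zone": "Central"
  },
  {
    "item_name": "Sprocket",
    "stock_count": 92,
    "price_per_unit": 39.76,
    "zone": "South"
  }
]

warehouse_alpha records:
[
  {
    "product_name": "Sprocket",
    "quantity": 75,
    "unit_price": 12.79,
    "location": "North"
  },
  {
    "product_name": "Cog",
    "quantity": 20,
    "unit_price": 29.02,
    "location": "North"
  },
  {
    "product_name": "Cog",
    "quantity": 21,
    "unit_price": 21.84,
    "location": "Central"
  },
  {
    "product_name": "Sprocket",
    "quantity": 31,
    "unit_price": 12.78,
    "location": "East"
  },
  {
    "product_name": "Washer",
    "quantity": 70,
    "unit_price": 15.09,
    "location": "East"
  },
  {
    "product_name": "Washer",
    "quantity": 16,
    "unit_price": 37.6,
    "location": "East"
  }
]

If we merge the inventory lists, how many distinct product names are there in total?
5

Schema mapping: "item_name" (warehouse_beta) = "product_name" (warehouse_alpha) = product name

Products in warehouse_beta: ['Cog', 'Gadget', 'Sprocket', 'Widget']
Products in warehouse_alpha: ['Cog', 'Sprocket', 'Washer']

Union (unique products): ['Cog', 'Gadget', 'Sprocket', 'Washer', 'Widget']
Count: 5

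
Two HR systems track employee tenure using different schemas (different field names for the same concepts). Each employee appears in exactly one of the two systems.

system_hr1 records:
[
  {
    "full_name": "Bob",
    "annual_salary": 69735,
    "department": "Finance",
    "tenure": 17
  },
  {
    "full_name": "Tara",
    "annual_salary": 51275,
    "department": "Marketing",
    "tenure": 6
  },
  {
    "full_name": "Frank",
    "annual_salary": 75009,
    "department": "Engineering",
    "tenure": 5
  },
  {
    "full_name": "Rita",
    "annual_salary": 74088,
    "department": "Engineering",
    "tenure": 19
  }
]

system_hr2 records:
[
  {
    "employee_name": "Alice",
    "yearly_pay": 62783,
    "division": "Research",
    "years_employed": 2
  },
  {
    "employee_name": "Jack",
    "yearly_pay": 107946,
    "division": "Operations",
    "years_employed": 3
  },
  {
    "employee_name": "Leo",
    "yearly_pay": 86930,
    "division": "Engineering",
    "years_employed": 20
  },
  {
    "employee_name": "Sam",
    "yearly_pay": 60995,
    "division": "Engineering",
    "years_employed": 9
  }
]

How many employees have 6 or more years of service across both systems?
5

Reconcile schemas: "tenure" (system_hr1) = "years_employed" (system_hr2) = years of service

From system_hr1: 3 employees with >= 6 years
From system_hr2: 2 employees with >= 6 years

Total: 3 + 2 = 5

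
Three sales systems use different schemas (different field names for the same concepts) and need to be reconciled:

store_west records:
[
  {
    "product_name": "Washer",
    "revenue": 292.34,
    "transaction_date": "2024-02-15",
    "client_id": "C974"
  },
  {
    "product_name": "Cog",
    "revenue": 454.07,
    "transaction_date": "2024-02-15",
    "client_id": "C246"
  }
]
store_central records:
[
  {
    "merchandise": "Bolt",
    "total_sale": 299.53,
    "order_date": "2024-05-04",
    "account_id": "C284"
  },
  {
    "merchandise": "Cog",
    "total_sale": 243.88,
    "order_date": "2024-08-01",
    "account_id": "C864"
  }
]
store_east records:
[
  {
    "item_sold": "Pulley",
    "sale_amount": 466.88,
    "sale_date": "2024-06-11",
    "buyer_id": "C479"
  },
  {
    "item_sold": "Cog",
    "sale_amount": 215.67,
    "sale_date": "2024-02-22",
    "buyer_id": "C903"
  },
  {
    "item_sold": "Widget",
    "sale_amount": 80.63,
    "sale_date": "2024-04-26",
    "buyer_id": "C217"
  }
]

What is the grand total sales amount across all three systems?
2053.0

Schema reconciliation - all amount fields map to sale amount:

store_west (revenue): 746.41
store_central (total_sale): 543.41
store_east (sale_amount): 763.18

Grand total: 2053.0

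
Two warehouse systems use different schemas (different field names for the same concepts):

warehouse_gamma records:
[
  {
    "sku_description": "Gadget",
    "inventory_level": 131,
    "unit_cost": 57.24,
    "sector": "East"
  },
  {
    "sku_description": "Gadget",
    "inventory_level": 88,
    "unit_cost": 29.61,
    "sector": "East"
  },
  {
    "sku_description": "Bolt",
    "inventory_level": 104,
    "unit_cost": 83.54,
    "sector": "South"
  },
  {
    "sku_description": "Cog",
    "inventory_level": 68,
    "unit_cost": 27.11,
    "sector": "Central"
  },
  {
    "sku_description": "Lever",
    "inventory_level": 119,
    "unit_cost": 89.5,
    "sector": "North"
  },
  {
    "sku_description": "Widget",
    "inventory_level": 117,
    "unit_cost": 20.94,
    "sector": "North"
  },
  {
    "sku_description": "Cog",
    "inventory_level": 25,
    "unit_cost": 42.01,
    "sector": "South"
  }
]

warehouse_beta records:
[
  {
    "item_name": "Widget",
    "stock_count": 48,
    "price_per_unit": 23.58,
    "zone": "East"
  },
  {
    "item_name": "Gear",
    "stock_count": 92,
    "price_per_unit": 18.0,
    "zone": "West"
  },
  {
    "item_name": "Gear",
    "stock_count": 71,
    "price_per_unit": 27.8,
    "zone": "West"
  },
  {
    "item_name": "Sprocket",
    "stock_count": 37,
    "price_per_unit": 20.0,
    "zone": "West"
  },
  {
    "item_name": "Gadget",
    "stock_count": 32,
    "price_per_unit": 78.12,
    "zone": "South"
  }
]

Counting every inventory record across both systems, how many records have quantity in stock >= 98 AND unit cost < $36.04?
1

Schema mappings:
- "inventory_level" (warehouse_gamma) = "stock_count" (warehouse_beta) = quantity
- "unit_cost" (warehouse_gamma) = "price_per_unit" (warehouse_beta) = unit cost

Records meeting both conditions in warehouse_gamma: 1
Records meeting both conditions in warehouse_beta: 0

Total: 1 + 0 = 1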